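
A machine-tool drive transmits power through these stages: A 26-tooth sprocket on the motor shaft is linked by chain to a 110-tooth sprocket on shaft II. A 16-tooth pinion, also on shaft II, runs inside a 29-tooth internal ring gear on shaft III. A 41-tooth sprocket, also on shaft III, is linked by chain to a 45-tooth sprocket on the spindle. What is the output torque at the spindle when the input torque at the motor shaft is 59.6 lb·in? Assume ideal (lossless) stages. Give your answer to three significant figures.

502 lb·in

Chain: ratio = 110/26 = 4.2308; torque at shaft II = 59.6 × 4.2308 = 252.15 lb·in.
Internal gear: ratio = 29/16 = 1.8125; torque at shaft III = 252.15 × 1.8125 = 457.03 lb·in.
Chain: ratio = 45/41 = 1.0976; torque at the spindle = 457.03 × 1.0976 = 501.62 lb·in.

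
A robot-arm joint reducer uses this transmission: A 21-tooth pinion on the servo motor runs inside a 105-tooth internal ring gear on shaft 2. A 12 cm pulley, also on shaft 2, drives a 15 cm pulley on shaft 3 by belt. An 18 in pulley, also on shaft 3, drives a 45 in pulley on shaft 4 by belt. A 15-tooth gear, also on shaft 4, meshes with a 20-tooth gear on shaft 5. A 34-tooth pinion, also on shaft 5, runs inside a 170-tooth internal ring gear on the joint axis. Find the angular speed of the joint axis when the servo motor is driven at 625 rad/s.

Internal gear: ratio = 105/21 = 5, so shaft 2 turns at 625 / 5 = 125 rad/s.
Belt: ratio = 15/12 = 1.25, so shaft 3 turns at 125 / 1.25 = 100 rad/s.
Belt: ratio = 45/18 = 2.5, so shaft 4 turns at 100 / 2.5 = 40 rad/s.
Gear mesh: ratio = 20/15 = 1.3333, so shaft 5 turns at 40 / 1.3333 = 30 rad/s.
Internal gear: ratio = 170/34 = 5, so the joint axis turns at 30 / 5 = 6 rad/s.

6 rad/s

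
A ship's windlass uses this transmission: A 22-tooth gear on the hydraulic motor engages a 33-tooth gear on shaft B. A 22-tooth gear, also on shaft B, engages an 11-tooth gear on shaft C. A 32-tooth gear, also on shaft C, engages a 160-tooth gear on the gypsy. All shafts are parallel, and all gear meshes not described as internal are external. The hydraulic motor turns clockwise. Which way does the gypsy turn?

counterclockwise

the hydraulic motor → shaft B: external mesh, 1 reversal → CCW.
shaft B → shaft C: external mesh, 1 reversal → CW.
shaft C → the gypsy: external mesh, 1 reversal → CCW.
3 reversals in total — an odd number — so the gypsy turns opposite to the hydraulic motor.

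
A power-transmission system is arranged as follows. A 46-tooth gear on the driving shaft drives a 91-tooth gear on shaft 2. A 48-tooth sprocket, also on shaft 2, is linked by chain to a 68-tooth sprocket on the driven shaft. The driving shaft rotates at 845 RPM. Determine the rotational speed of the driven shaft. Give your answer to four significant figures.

301.5 RPM

gear mesh 91/46 = 1.9783 → 845/1.9783 = 427.14 RPM
chain 68/48 = 1.4167 → 427.14/1.4167 = 301.51 RPM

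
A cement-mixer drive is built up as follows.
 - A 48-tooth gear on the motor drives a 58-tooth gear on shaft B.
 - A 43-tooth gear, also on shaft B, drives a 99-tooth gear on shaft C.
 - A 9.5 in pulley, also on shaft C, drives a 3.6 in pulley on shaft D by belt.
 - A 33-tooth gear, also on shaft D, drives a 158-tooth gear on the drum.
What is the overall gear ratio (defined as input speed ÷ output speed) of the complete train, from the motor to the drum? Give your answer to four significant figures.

Each stage contributes driven/driver: gear mesh 58/48 = 1.2083, gear mesh 99/43 = 2.3023, belt 3.6/9.5 = 0.37895, gear mesh 158/33 = 4.7879.
Overall: 1.2083 × 2.3023 × 0.37895 × 4.7879 = 5.0475.

5.047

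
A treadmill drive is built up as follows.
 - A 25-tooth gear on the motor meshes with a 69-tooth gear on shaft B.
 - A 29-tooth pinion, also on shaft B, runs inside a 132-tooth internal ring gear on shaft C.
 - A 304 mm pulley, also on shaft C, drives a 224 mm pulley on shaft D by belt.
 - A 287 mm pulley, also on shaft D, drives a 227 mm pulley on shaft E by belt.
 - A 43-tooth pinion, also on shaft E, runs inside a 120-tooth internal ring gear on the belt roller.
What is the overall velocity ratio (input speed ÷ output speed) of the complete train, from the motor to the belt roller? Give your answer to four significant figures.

20.43

Each stage contributes driven/driver: gear mesh 69/25 = 2.76, internal gear 132/29 = 4.5517, belt 224/304 = 0.73684, belt 227/287 = 0.79094, internal gear 120/43 = 2.7907.
Overall: 2.76 × 4.5517 × 0.73684 × 0.79094 × 2.7907 = 20.432.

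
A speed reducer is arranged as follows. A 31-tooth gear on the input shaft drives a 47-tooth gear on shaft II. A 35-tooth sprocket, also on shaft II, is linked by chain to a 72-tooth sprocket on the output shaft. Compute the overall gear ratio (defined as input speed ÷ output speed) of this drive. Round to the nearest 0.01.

3.12

Each stage contributes driven/driver: gear mesh 47/31 = 1.5161, chain 72/35 = 2.0571.
Overall: 1.5161 × 2.0571 = 3.1189.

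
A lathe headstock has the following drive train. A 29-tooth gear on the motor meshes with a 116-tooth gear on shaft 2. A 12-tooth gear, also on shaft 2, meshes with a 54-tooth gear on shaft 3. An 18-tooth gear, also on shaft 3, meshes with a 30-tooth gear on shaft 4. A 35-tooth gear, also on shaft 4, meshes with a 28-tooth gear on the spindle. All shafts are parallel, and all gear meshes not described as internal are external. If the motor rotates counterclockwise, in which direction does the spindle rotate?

counterclockwise

the motor → shaft 2: external mesh, 1 reversal → CW.
shaft 2 → shaft 3: external mesh, 1 reversal → CCW.
shaft 3 → shaft 4: external mesh, 1 reversal → CW.
shaft 4 → the spindle: external mesh, 1 reversal → CCW.
4 reversals in total — an even number — so the spindle turns the same way as the motor.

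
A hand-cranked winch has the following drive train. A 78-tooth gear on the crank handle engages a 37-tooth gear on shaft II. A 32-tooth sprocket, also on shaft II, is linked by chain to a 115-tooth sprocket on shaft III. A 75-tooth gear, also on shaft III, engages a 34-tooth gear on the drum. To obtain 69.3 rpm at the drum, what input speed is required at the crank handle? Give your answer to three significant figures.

Overall ratio R = 0.47436 × 3.5938 × 0.45333 = 0.77281.
Required input speed = output speed × R = 69.3 × 0.77281 = 53.556 rpm.

53.6 rpm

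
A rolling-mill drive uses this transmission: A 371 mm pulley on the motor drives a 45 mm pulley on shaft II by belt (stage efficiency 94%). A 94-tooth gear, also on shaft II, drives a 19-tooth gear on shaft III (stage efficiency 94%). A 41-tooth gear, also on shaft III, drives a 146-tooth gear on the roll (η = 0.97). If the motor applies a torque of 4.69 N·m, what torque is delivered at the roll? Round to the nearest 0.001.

0.351 N·m

belt 45/371 = 0.12129 → τ = 4.69·0.12129·0.94 = 0.53474 N·m
gear mesh 19/94 = 0.20213 → τ = 0.53474·0.20213·0.94 = 0.1016 N·m
gear mesh 146/41 = 3.561 → τ = 0.1016·3.561·0.97 = 0.35094 N·m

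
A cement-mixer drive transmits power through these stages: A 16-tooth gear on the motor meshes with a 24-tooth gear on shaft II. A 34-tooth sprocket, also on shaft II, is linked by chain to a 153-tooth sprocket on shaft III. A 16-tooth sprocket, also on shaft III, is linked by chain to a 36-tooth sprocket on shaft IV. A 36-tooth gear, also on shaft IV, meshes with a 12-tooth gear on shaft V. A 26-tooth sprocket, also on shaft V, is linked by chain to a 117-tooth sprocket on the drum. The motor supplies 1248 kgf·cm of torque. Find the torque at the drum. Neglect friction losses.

After the gear mesh (24/16): 1248 × 1.5 = 1872 kgf·cm
After the chain (153/34): 1872 × 4.5 = 8424 kgf·cm
After the chain (36/16): 8424 × 2.25 = 18954 kgf·cm
After the gear mesh (12/36): 18954 × 0.33333 = 6318 kgf·cm
After the chain (117/26): 6318 × 4.5 = 28431 kgf·cm

28431 kgf·cm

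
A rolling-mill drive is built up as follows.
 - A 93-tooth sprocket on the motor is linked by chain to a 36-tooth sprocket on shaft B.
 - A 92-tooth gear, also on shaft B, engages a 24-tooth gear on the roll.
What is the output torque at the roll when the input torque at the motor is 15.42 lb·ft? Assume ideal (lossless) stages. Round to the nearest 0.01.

1.56 lb·ft

chain 36/93 = 0.3871 → τ = 15.42·0.3871 = 5.969 lb·ft
gear mesh 24/92 = 0.26087 → τ = 5.969·0.26087 = 1.5571 lb·ft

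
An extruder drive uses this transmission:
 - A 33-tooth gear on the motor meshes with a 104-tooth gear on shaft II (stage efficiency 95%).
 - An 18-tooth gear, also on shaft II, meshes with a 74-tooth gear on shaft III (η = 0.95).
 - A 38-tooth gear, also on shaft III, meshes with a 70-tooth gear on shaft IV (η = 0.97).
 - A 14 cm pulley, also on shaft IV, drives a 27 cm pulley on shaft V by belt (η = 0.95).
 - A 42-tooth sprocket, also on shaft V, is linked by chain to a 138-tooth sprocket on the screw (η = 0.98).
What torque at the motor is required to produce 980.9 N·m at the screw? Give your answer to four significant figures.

7.958 N·m

Overall ratio R = 3.1515 × 4.1111 × 1.8421 × 1.9286 × 3.2857 = 151.24; overall efficiency η = 0.95 × 0.95 × 0.97 × 0.95 × 0.98 = 0.8150.
Input torque = output torque / (R × η) = 980.9 / (151.24 × 0.8150) = 7.9579 N·m.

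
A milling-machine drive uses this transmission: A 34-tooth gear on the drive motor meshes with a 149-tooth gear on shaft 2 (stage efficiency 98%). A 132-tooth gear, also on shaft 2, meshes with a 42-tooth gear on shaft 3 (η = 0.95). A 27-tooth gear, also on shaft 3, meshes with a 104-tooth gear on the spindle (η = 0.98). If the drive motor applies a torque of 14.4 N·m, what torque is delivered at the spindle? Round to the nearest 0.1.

70.6 N·m

gear mesh 149/34 = 4.3824 → τ = 14.4·4.3824·0.98 = 61.844 N·m
gear mesh 42/132 = 0.31818 → τ = 61.844·0.31818·0.95 = 18.694 N·m
gear mesh 104/27 = 3.8519 → τ = 18.694·3.8519·0.98 = 70.565 N·m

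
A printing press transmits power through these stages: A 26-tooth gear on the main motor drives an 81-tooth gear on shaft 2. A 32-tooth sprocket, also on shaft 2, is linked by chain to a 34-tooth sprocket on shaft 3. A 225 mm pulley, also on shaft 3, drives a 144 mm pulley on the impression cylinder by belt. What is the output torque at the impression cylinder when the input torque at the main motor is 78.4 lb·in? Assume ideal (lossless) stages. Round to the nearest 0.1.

166.1 lb·in

gear mesh 81/26 = 3.1154 → τ = 78.4·3.1154 = 244.25 lb·in
chain 34/32 = 1.0625 → τ = 244.25·1.0625 = 259.51 lb·in
belt 144/225 = 0.64 → τ = 259.51·0.64 = 166.09 lb·in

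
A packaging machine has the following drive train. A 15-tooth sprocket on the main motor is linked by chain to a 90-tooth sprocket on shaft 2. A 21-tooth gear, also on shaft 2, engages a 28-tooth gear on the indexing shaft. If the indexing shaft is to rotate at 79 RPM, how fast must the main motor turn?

Overall ratio R = 6 × 1.3333 = 8.
Required input speed = output speed × R = 79 × 8 = 632 RPM.

632 RPM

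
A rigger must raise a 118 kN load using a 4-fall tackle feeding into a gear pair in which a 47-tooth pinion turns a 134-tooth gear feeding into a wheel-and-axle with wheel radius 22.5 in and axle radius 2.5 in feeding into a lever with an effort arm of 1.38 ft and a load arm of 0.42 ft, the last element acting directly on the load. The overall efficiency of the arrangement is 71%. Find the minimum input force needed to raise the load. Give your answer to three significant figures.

Block-and-tackle MA = number of supporting rope parts = 4.
Gear pair MA = 134/47 = 2.8511.
Wheel-and-axle MA = R/r = 22.5/2.5 = 9.
Lever MA = effort arm / load arm = 1.38/0.42 = 3.2857.
Combined ideal MA = 4 × 2.8511 × 9 × 3.2857 = 337.24.
Actual MA = 337.24 × 0.71 = 239.44.
Effort = load / actual MA = 118 / 239.44 = 0.49282 kN.

0.493 kN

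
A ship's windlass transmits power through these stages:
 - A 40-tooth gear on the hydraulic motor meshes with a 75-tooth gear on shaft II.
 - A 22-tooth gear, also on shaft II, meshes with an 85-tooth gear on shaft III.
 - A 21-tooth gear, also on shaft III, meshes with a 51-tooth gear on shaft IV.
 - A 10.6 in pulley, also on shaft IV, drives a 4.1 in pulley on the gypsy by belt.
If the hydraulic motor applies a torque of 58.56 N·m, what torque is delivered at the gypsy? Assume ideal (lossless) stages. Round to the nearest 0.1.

After the gear mesh (75/40): 58.56 × 1.875 = 109.8 N·m
After the gear mesh (85/22): 109.8 × 3.8636 = 424.23 N·m
After the gear mesh (51/21): 424.23 × 2.4286 = 1030.3 N·m
After the belt (4.1/10.6): 1030.3 × 0.38679 = 398.5 N·m

398.5 N·m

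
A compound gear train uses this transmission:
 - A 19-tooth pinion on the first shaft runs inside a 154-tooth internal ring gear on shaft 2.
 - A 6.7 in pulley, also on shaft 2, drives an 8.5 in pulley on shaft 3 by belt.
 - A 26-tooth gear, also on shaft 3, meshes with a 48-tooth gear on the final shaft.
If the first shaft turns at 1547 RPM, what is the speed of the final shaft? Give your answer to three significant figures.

internal gear 154/19 = 8.1053 → 1547/8.1053 = 190.86 RPM
belt 8.5/6.7 = 1.2687 → 190.86/1.2687 = 150.45 RPM
gear mesh 48/26 = 1.8462 → 150.45/1.8462 = 81.491 RPM

81.5 RPM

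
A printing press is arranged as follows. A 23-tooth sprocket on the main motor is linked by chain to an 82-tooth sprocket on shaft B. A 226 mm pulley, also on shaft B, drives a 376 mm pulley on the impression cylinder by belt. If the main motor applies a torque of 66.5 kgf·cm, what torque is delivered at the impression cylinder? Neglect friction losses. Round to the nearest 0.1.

Chain: ratio = 82/23 = 3.5652; torque at shaft B = 66.5 × 3.5652 = 237.09 kgf·cm.
Belt: ratio = 376/226 = 1.6637; torque at the impression cylinder = 237.09 × 1.6637 = 394.45 kgf·cm.

394.4 kgf·cm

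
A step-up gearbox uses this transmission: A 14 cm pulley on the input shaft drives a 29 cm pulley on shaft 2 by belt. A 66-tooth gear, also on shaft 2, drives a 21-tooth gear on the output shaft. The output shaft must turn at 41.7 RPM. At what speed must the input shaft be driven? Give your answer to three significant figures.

Overall ratio R = 2.0714 × 0.31818 = 0.65909.
Required input speed = output speed × R = 41.7 × 0.65909 = 27.484 RPM.

27.5 RPM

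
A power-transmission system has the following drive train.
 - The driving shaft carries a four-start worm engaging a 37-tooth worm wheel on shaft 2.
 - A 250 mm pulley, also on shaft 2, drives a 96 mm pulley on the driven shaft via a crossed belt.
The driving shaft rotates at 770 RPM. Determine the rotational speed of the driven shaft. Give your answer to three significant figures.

217 RPM

worm 37/4 = 9.25 → 770/9.25 = 83.243 RPM
belt 96/250 = 0.384 → 83.243/0.384 = 216.78 RPM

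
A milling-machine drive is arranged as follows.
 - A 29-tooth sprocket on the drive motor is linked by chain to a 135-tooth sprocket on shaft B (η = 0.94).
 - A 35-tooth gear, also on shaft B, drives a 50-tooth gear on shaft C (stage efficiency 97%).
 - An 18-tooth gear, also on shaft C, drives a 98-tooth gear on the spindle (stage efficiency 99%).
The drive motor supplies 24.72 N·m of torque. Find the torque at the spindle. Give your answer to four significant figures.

807.9 N·m

After the chain (135/29): 24.72 × 4.6552 × 0.94 = 108.17 N·m
After the gear mesh (50/35): 108.17 × 1.4286 × 0.97 = 149.89 N·m
After the gear mesh (98/18): 149.89 × 5.4444 × 0.99 = 807.93 N·m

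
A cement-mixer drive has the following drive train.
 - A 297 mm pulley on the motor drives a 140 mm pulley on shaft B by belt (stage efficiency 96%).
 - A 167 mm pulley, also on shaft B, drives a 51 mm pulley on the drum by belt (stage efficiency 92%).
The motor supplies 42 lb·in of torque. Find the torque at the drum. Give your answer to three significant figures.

5.34 lb·in

After the belt (140/297): 42 × 0.47138 × 0.96 = 19.006 lb·in
After the belt (51/167): 19.006 × 0.30539 × 0.92 = 5.3399 lb·in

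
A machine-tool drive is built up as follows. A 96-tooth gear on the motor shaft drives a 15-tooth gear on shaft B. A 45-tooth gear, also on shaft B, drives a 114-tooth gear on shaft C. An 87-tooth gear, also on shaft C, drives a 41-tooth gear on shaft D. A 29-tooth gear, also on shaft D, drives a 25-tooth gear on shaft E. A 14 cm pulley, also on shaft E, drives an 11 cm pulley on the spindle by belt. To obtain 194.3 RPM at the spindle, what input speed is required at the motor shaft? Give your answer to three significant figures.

Overall ratio R = 0.15625 × 2.5333 × 0.47126 × 0.86207 × 0.78571 = 0.12635.
Required input speed = output speed × R = 194.3 × 0.12635 = 24.55 RPM.

24.6 RPM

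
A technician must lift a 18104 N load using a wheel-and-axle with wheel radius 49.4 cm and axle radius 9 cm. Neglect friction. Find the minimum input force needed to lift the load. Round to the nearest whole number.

Wheel-and-axle MA = R/r = 49.4/9 = 5.4889.
Effort = load / MA = 18104 / 5.4889 = 3298.3 N.

3298 N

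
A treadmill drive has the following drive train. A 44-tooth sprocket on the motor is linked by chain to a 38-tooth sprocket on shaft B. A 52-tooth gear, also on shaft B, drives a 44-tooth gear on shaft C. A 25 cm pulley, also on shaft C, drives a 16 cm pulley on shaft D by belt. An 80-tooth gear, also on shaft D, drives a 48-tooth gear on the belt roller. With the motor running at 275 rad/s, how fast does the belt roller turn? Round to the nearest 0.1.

980.0 rad/s

Chain: ratio = 38/44 = 0.86364, so shaft B turns at 275 / 0.86364 = 318.42 rad/s.
Gear mesh: ratio = 44/52 = 0.84615, so shaft C turns at 318.42 / 0.84615 = 376.32 rad/s.
Belt: ratio = 16/25 = 0.64, so shaft D turns at 376.32 / 0.64 = 587.99 rad/s.
Gear mesh: ratio = 48/80 = 0.6, so the belt roller turns at 587.99 / 0.6 = 979.99 rad/s.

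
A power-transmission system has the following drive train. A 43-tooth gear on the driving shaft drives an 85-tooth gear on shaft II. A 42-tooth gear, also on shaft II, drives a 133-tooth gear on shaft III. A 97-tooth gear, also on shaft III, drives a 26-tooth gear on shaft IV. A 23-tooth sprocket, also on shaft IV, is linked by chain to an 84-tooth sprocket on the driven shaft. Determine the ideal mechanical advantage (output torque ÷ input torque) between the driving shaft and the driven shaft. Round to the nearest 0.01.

Each stage contributes driven/driver: gear mesh 85/43 = 1.9767, gear mesh 133/42 = 3.1667, gear mesh 26/97 = 0.26804, chain 84/23 = 3.6522.
Overall: 1.9767 × 3.1667 × 0.26804 × 3.6522 = 6.1278.

6.13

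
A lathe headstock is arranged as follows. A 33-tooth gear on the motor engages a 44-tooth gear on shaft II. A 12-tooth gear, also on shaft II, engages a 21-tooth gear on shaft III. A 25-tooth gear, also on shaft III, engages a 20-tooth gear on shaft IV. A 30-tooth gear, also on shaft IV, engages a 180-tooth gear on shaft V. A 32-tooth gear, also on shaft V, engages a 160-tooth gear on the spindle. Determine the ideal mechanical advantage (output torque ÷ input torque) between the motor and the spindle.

Each stage contributes driven/driver: gear mesh 44/33 = 1.3333, gear mesh 21/12 = 1.75, gear mesh 20/25 = 0.8, gear mesh 180/30 = 6, gear mesh 160/32 = 5.
Overall: 1.3333 × 1.75 × 0.8 × 6 × 5 = 56.

56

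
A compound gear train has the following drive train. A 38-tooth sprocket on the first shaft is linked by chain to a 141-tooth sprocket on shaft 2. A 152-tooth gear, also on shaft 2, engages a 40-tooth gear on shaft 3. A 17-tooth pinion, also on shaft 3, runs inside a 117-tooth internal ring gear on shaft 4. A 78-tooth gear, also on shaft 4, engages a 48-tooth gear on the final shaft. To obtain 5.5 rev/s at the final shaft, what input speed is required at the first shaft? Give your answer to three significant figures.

22.7 rev/s

Overall ratio R = 3.7105 × 0.26316 × 6.8824 × 0.61538 = 4.1356.
Required input speed = output speed × R = 5.5 × 4.1356 = 22.746 rev/s.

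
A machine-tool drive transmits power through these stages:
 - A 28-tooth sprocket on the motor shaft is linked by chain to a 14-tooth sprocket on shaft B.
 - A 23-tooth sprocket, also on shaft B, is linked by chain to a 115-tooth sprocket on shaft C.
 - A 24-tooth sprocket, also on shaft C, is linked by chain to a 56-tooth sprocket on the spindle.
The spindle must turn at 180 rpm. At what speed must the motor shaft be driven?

1050 rpm

Overall ratio R = 0.5 × 5 × 2.3333 = 5.8333.
Required input speed = output speed × R = 180 × 5.8333 = 1050 rpm.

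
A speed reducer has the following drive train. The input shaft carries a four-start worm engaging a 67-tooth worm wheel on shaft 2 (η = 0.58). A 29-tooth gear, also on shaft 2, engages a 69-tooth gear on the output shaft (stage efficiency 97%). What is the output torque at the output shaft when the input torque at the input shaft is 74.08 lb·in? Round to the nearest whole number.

worm 67/4 = 16.75 → τ = 74.08·16.75·0.58 = 719.69 lb·in
gear mesh 69/29 = 2.3793 → τ = 719.69·2.3793·0.97 = 1661 lb·in

1661 lb·in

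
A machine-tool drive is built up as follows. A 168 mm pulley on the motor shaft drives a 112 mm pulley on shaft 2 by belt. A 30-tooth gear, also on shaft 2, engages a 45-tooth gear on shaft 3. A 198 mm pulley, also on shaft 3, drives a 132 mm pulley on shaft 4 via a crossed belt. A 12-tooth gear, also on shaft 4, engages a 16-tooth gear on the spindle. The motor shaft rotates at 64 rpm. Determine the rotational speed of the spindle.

72 rpm

the motor shaft → shaft 2 (belt, 112/168): 64 ÷ 0.66667 = 96 rpm
shaft 2 → shaft 3 (gear mesh, 45/30): 96 ÷ 1.5 = 64 rpm
shaft 3 → shaft 4 (belt, 132/198): 64 ÷ 0.66667 = 96 rpm
shaft 4 → the spindle (gear mesh, 16/12): 96 ÷ 1.3333 = 72 rpm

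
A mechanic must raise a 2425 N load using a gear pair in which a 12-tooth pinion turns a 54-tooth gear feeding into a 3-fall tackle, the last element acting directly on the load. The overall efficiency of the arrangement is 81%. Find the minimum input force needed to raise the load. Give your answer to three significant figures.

Gear pair MA = 54/12 = 4.5.
Block-and-tackle MA = number of supporting rope parts = 3.
Combined ideal MA = 4.5 × 3 = 13.5.
Actual MA = 13.5 × 0.81 = 10.935.
Effort = load / actual MA = 2425 / 10.935 = 221.76 N.

222 N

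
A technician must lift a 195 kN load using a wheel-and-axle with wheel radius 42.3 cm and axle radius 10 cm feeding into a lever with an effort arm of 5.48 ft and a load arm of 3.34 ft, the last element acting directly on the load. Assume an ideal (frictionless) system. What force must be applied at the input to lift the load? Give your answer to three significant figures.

Wheel-and-axle MA = R/r = 42.3/10 = 4.23.
Lever MA = effort arm / load arm = 5.48/3.34 = 1.6407.
Combined ideal MA = 4.23 × 1.6407 = 6.9402.
Effort = load / MA = 195 / 6.9402 = 28.097 kN.

28.1 kN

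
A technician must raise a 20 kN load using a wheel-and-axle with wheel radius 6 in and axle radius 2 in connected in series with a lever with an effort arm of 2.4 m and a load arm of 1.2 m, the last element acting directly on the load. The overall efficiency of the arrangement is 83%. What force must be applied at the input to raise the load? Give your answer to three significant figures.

4.02 kN

Wheel-and-axle MA = R/r = 6/2 = 3.
Lever MA = effort arm / load arm = 2.4/1.2 = 2.
Combined ideal MA = 3 × 2 = 6.
Actual MA = 6 × 0.83 = 4.98.
Effort = load / actual MA = 20 / 4.98 = 4.0161 kN.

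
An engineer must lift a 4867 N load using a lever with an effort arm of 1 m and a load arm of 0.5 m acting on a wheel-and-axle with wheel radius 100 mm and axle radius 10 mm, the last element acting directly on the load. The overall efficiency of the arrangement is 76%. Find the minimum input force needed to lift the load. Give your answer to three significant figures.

320 N

Lever MA = effort arm / load arm = 1/0.5 = 2.
Wheel-and-axle MA = R/r = 100/10 = 10.
Combined ideal MA = 2 × 10 = 20.
Actual MA = 20 × 0.76 = 15.2.
Effort = load / actual MA = 4867 / 15.2 = 320.2 N.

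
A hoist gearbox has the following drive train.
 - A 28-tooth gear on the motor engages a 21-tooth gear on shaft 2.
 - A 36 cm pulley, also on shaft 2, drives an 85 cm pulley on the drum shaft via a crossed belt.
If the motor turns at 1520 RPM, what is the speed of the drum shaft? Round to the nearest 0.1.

Gear mesh: ratio = 21/28 = 0.75, so shaft 2 turns at 1520 / 0.75 = 2026.7 RPM.
Belt: ratio = 85/36 = 2.3611, so the drum shaft turns at 2026.7 / 2.3611 = 858.35 RPM.

858.4 RPM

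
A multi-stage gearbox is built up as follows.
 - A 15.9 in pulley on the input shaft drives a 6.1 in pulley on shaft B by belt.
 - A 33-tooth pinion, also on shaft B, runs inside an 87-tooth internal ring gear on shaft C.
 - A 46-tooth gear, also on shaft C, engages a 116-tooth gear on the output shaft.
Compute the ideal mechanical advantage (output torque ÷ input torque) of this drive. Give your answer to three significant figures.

Each stage contributes driven/driver: belt 6.1/15.9 = 0.38365, internal gear 87/33 = 2.6364, gear mesh 116/46 = 2.5217.
Overall: 0.38365 × 2.6364 × 2.5217 = 2.5506.

2.55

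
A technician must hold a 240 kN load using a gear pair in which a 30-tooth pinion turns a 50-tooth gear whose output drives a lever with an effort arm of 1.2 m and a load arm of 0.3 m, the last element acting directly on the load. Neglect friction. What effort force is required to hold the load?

Gear pair MA = 50/30 = 1.6667.
Lever MA = effort arm / load arm = 1.2/0.3 = 4.
Combined ideal MA = 1.6667 × 4 = 6.6667.
Effort = load / MA = 240 / 6.6667 = 36 kN.

36 kN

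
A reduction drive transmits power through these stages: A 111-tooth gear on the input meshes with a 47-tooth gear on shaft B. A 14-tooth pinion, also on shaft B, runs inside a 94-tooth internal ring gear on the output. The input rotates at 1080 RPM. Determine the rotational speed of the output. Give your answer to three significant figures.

380 RPM

the input → shaft B (gear mesh, 47/111): 1080 ÷ 0.42342 = 2550.6 RPM
shaft B → the output (internal gear, 94/14): 2550.6 ÷ 6.7143 = 379.88 RPM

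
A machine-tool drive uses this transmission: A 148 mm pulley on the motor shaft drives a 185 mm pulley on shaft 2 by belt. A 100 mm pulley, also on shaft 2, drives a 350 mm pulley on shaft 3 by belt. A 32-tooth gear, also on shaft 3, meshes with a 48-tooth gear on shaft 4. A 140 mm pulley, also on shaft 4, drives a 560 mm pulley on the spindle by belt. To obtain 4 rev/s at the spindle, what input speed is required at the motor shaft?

105 rev/s

Overall ratio R = 1.25 × 3.5 × 1.5 × 4 = 26.25.
Required input speed = output speed × R = 4 × 26.25 = 105 rev/s.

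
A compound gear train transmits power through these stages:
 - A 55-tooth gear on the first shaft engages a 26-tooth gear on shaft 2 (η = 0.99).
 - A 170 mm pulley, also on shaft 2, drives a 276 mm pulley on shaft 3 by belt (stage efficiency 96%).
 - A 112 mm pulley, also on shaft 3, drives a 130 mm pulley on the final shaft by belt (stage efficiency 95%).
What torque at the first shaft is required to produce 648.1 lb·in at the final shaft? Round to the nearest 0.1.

805.8 lb·in

Overall ratio R = 0.47273 × 1.6235 × 1.1607 = 0.89083; overall efficiency η = 0.99 × 0.96 × 0.95 = 0.9029.
Input torque = output torque / (R × η) = 648.1 / (0.89083 × 0.9029) = 805.78 lb·in.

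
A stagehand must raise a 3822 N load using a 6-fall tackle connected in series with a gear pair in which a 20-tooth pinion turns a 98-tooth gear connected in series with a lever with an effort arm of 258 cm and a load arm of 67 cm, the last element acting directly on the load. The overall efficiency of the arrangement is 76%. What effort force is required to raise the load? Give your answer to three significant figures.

Block-and-tackle MA = number of supporting rope parts = 6.
Gear pair MA = 98/20 = 4.9.
Lever MA = effort arm / load arm = 258/67 = 3.8507.
Combined ideal MA = 6 × 4.9 × 3.8507 = 113.21.
Actual MA = 113.21 × 0.76 = 86.041.
Effort = load / actual MA = 3822 / 86.041 = 44.421 N.

44.4 N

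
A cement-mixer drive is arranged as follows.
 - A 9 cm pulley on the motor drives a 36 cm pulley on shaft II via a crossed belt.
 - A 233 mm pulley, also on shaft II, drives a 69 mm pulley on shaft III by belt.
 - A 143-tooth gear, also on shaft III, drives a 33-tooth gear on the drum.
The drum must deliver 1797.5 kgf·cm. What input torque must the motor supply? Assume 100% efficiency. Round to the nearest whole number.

6576 kgf·cm

Overall ratio R = 4 × 0.29614 × 0.23077 = 0.27336.
Input torque = output torque / R = 1797.5 / 0.27336 = 6575.6 kgf·cm.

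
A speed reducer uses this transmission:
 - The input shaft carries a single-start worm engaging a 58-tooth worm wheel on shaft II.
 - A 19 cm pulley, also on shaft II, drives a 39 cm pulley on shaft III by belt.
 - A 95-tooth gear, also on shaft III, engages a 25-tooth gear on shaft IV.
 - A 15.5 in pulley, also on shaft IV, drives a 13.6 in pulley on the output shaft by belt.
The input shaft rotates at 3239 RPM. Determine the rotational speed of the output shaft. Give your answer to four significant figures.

117.8 RPM

worm 58/1 = 58 → 3239/58 = 55.845 RPM
belt 39/19 = 2.0526 → 55.845/2.0526 = 27.206 RPM
gear mesh 25/95 = 0.26316 → 27.206/0.26316 = 103.38 RPM
belt 13.6/15.5 = 0.87742 → 103.38/0.87742 = 117.83 RPM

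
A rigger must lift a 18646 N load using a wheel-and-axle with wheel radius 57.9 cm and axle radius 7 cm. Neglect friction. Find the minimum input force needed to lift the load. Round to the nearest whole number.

2254 N

Wheel-and-axle MA = R/r = 57.9/7 = 8.2714.
Effort = load / MA = 18646 / 8.2714 = 2254.3 N.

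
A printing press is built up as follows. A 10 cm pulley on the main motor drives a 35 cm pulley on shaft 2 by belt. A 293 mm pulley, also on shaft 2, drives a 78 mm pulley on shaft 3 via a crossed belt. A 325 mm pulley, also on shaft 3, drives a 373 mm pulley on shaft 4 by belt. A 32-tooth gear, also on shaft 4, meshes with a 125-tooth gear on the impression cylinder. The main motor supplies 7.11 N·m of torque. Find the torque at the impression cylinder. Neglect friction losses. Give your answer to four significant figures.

After the belt (35/10): 7.11 × 3.5 = 24.885 N·m
After the belt (78/293): 24.885 × 0.26621 = 6.6247 N·m
After the belt (373/325): 6.6247 × 1.1477 = 7.6031 N·m
After the gear mesh (125/32): 7.6031 × 3.9062 = 29.7 N·m

29.70 N·m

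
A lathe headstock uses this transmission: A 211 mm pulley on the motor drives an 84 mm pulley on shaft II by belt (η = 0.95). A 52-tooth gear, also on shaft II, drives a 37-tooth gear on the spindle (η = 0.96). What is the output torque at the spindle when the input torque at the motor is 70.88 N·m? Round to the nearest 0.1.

belt 84/211 = 0.3981 → τ = 70.88·0.3981·0.95 = 26.807 N·m
gear mesh 37/52 = 0.71154 → τ = 26.807·0.71154·0.96 = 18.311 N·m

18.3 N·m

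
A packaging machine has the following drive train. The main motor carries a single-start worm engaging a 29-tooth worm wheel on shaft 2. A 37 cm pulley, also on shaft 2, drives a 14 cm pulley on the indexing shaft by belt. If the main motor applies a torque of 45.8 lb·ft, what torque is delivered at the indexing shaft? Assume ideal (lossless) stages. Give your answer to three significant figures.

worm 29/1 = 29 → τ = 45.8·29 = 1328.2 lb·ft
belt 14/37 = 0.37838 → τ = 1328.2·0.37838 = 502.56 lb·ft

503 lb·ft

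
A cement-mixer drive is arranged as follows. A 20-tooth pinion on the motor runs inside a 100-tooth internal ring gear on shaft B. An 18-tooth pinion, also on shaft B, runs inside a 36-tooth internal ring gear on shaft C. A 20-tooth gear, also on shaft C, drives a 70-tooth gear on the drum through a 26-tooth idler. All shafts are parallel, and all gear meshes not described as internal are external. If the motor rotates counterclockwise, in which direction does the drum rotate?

counterclockwise

the motor → shaft B: internal mesh, same direction → CCW.
shaft B → shaft C: internal mesh, same direction → CCW.
shaft C → the drum: driver → idler → driven is 2 external meshes, 2 reversals → CCW.
2 reversals in total — an even number — so the drum turns the same way as the motor.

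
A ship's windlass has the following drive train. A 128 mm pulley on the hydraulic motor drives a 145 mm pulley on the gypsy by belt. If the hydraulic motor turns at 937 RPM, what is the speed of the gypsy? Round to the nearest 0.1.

827.1 RPM

the hydraulic motor → the gypsy (belt, 145/128): 937 ÷ 1.1328 = 827.14 RPM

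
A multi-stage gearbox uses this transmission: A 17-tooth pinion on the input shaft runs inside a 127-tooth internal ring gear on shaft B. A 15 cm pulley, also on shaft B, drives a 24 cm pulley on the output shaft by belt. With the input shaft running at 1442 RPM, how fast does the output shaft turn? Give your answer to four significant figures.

120.6 RPM

internal gear 127/17 = 7.4706 → 1442/7.4706 = 193.02 RPM
belt 24/15 = 1.6 → 193.02/1.6 = 120.64 RPM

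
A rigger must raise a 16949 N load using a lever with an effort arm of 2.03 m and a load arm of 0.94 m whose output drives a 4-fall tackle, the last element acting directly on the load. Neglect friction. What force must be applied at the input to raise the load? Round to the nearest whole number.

Lever MA = effort arm / load arm = 2.03/0.94 = 2.1596.
Block-and-tackle MA = number of supporting rope parts = 4.
Combined ideal MA = 2.1596 × 4 = 8.6383.
Effort = load / MA = 16949 / 8.6383 = 1962.1 N.

1962 N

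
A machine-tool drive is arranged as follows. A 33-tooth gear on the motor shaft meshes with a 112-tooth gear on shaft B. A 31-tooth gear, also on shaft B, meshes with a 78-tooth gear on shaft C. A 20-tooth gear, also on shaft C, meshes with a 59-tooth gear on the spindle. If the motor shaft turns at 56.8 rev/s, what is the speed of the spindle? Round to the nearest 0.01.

2.25 rev/s

the motor shaft → shaft B (gear mesh, 112/33): 56.8 ÷ 3.3939 = 16.736 rev/s
shaft B → shaft C (gear mesh, 78/31): 16.736 ÷ 2.5161 = 6.6514 rev/s
shaft C → the spindle (gear mesh, 59/20): 6.6514 ÷ 2.95 = 2.2547 rev/s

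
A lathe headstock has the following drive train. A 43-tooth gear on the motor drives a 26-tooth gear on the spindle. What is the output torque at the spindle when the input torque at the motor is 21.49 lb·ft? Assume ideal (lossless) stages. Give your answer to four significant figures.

gear mesh 26/43 = 0.60465 → τ = 21.49·0.60465 = 12.994 lb·ft

12.99 lb·ft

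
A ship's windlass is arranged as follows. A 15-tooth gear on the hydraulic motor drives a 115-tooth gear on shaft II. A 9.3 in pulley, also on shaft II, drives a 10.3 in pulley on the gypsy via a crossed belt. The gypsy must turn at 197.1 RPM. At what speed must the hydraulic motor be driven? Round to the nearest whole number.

1674 RPM

Overall ratio R = 7.6667 × 1.1075 = 8.491.
Required input speed = output speed × R = 197.1 × 8.491 = 1673.6 RPM.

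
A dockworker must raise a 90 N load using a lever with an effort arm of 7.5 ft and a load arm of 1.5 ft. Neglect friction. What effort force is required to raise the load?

18 N

Lever MA = effort arm / load arm = 7.5/1.5 = 5.
Effort = load / MA = 90 / 5 = 18 N.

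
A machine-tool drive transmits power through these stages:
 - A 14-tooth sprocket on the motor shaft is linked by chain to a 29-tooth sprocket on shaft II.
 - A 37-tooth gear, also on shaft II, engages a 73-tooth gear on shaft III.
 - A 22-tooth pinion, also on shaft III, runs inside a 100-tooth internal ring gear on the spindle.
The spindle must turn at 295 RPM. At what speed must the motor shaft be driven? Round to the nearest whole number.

5480 RPM

Overall ratio R = 2.0714 × 1.973 × 4.5455 = 18.577.
Required input speed = output speed × R = 295 × 18.577 = 5480.1 RPM.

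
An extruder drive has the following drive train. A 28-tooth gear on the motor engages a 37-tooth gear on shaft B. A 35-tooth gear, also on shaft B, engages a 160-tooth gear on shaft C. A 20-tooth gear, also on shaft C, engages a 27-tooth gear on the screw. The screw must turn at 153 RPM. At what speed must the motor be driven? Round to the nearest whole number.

1248 RPM

Overall ratio R = 1.3214 × 4.5714 × 1.35 = 8.1551.
Required input speed = output speed × R = 153 × 8.1551 = 1247.7 RPM.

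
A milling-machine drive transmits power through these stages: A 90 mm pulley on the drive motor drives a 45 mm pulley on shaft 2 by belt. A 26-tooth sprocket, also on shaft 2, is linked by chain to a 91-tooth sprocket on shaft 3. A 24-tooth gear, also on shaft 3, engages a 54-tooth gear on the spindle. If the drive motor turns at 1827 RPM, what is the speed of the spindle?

the drive motor → shaft 2 (belt, 45/90): 1827 ÷ 0.5 = 3654 RPM
shaft 2 → shaft 3 (chain, 91/26): 3654 ÷ 3.5 = 1044 RPM
shaft 3 → the spindle (gear mesh, 54/24): 1044 ÷ 2.25 = 464 RPM

464 RPM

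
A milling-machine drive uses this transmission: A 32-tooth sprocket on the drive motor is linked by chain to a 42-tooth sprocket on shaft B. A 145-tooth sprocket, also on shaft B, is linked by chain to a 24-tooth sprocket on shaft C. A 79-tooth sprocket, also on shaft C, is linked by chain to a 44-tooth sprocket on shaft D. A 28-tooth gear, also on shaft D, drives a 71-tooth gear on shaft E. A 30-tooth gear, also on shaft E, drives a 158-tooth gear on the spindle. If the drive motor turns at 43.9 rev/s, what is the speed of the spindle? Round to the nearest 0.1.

27.2 rev/s

chain 42/32 = 1.3125 → 43.9/1.3125 = 33.448 rev/s
chain 24/145 = 0.16552 → 33.448/0.16552 = 202.08 rev/s
chain 44/79 = 0.55696 → 202.08/0.55696 = 362.82 rev/s
gear mesh 71/28 = 2.5357 → 362.82/2.5357 = 143.09 rev/s
gear mesh 158/30 = 5.2667 → 143.09/5.2667 = 27.168 rev/s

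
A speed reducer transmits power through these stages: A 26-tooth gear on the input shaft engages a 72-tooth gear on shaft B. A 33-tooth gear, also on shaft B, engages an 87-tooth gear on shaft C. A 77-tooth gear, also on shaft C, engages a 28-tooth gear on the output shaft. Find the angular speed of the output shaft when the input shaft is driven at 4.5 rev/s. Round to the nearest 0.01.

Gear mesh: ratio = 72/26 = 2.7692, so shaft B turns at 4.5 / 2.7692 = 1.625 rev/s.
Gear mesh: ratio = 87/33 = 2.6364, so shaft C turns at 1.625 / 2.6364 = 0.61638 rev/s.
Gear mesh: ratio = 28/77 = 0.36364, so the output shaft turns at 0.61638 / 0.36364 = 1.695 rev/s.

1.70 rev/s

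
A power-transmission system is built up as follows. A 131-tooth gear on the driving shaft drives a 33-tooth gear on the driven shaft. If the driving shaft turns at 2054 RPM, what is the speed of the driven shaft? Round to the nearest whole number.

gear mesh 33/131 = 0.25191 → 2054/0.25191 = 8153.8 RPM

8154 RPM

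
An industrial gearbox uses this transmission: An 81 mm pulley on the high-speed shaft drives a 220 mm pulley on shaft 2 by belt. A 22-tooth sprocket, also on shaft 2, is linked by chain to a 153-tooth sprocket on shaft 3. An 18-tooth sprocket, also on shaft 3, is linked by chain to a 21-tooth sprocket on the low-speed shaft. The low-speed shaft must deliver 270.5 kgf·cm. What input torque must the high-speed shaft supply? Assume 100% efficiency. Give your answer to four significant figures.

Overall ratio R = 2.716 × 6.9545 × 1.1667 = 22.037.
Input torque = output torque / R = 270.5 / 22.037 = 12.275 kgf·cm.

12.27 kgf·cm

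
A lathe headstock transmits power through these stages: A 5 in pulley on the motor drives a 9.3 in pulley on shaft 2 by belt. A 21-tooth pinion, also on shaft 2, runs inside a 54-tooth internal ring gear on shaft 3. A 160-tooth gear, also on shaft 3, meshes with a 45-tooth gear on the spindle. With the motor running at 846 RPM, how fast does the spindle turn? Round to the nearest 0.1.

628.9 RPM

the motor → shaft 2 (belt, 9.3/5): 846 ÷ 1.86 = 454.84 RPM
shaft 2 → shaft 3 (internal gear, 54/21): 454.84 ÷ 2.5714 = 176.88 RPM
shaft 3 → the spindle (gear mesh, 45/160): 176.88 ÷ 0.28125 = 628.91 RPM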